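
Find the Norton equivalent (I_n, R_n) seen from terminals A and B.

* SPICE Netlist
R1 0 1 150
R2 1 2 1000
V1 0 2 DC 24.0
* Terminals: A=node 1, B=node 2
Find the Thévenin equivalent first; then I_n = V_th/R_th and R_n = R_th.
Step 1 — V_th is the open-circuit voltage V_A - V_B (nothing connected across the terminals).
Nodal analysis, taking node 2 as the 0 V reference.
Source V1 fixes V_0 = 24 V.
KCL at each unknown node (sum of currents leaving = 0; resistances in Ω):
  Node 1: (V_1 - 24)/150 + (V_1 - 0)/1000 = 0
Collecting terms: 0.007667 × V_1 = 0.16  =>  V_1 = 20.87 V
V_th = V_1 - V_2 = 20.87 - 0 = 20.87 V
Step 2 — R_th: zero the source — replace V1 by a short circuit (node 2 merges into node 0) — and find the resistance seen between A (node 1) and B (node 0).
Reduce the network between node 1 (A) and node 0 (B) by series/parallel combination:
  Rp1 = R1 ‖ R2 (parallel, both between nodes 0 and 1) = 1/(1/150 + 1/1000) = 130.4 Ω
R_th = 130.4 Ω
I_n = V_th/R_th = 20.87/130.4 = 0.16 A, and R_n = R_th = 130.4 Ω

Final answer: I_n = 0.16 A, R_n = 130.4 Ω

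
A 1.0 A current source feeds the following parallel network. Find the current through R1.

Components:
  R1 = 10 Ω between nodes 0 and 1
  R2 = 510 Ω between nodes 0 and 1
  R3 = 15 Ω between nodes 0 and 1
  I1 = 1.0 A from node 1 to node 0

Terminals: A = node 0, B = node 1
All resistors sit directly between nodes 0 and 1, so they are in parallel and share one voltage V; the full source current 1 A splits among them.
1/R_par = 1/10 + 1/510 + 1/15 = 0.1686 S  =>  R_par = 5.93 Ω
V = I × R_par = 1 × 5.93 = 5.93 V
I_R1 = V/R1 = 5.93/10 = 0.593 A

Final answer: 0.593 A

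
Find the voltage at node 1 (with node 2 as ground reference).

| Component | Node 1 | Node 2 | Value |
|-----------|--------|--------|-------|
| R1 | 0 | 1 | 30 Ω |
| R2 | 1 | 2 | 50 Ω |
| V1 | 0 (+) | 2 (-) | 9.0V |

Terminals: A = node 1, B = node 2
Nodal analysis, taking node 2 as the 0 V reference.
Source V1 fixes V_0 = 9 V.
KCL at each unknown node (sum of currents leaving = 0; resistances in Ω):
  Node 1: (V_1 - 9)/30 + (V_1 - 0)/50 = 0
Collecting terms: 0.05333 × V_1 = 0.3  =>  V_1 = 5.625 V
The requested potential is V_1 = 5.625 V.

Final answer: V_1 = 5.625 V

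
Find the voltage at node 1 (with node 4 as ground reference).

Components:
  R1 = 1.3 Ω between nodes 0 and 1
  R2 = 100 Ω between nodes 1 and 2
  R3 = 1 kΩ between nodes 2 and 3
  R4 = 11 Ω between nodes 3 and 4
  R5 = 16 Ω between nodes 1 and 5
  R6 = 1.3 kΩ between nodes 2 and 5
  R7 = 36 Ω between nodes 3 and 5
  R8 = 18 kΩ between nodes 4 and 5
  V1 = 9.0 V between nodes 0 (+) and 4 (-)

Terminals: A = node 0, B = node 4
Nodal analysis, taking node 4 as the 0 V reference.
Source V1 fixes V_0 = 9 V.
KCL at each unknown node (sum of currents leaving = 0; resistances in Ω):
  Node 1: (V_1 - 9)/1.3 + (V_1 - V_2)/100 + (V_1 - V_5)/16 = 0
  Node 2: (V_2 - V_1)/100 + (V_2 - V_3)/1000 + (V_2 - V_5)/1300 = 0
  Node 3: (V_3 - V_2)/1000 + (V_3 - 0)/11 + (V_3 - V_5)/36 = 0
  Node 5: (V_5 - V_1)/16 + (V_5 - V_2)/1300 + (V_5 - V_3)/36 + (V_5 - 0)/18000 = 0
Collecting terms (coefficients in siemens):
  0.8417·V_1 - 0.01·V_2 - 0.0625·V_5 = 6.923
  0.01177·V_2 - 0.01·V_1 - 0.001·V_3 - 0.0007692·V_5 = 0
  0.1197·V_3 - 0.001·V_2 - 0.02778·V_5 = 0
  0.0911·V_5 - 0.0625·V_1 - 0.0007692·V_2 - 0.02778·V_3 = 0
Solving these 4 simultaneous equations (Gaussian elimination) gives:
  V_1 = 8.811 V, V_2 = 8.053 V, V_3 = 1.599 V, V_5 = 6.6 V
The requested potential is V_1 = 8.811 V.

Final answer: V_1 = 8.811 V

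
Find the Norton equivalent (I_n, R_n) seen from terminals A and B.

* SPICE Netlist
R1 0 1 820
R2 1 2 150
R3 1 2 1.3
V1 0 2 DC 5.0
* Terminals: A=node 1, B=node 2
Find the Thévenin equivalent first; then I_n = V_th/R_th and R_n = R_th.
Step 1 — V_th is the open-circuit voltage V_A - V_B (nothing connected across the terminals).
Nodal analysis, taking node 2 as the 0 V reference.
Source V1 fixes V_0 = 5 V.
KCL at each unknown node (sum of currents leaving = 0; resistances in Ω):
  Node 1: (V_1 - 5)/820 + (V_1 - 0)/150 + (V_1 - 0)/1.3 = 0
Collecting terms: 0.7771 × V_1 = 0.006098  =>  V_1 = 0.007846 V
V_th = V_1 - V_2 = 0.007846 - 0 = 0.007846 V
Step 2 — R_th: zero the source — replace V1 by a short circuit (node 2 merges into node 0) — and find the resistance seen between A (node 1) and B (node 0).
Reduce the network between node 1 (A) and node 0 (B) by series/parallel combination:
  Rp1 = R1 ‖ R2 ‖ R3 (parallel, all between nodes 0 and 1) = 1/(1/820 + 1/150 + 1/1.3) = 1.287 Ω
R_th = 1.287 Ω
I_n = V_th/R_th = 0.007846/1.287 = 0.006098 A, and R_n = R_th = 1.287 Ω

Final answer: I_n = 0.006098 A, R_n = 1.287 Ω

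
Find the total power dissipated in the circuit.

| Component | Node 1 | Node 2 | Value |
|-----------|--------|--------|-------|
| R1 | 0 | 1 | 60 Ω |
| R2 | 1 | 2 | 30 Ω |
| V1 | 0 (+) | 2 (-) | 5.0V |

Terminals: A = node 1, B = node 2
Nodal analysis, taking node 2 as the 0 V reference.
Source V1 fixes V_0 = 5 V.
KCL at each unknown node (sum of currents leaving = 0; resistances in Ω):
  Node 1: (V_1 - 5)/60 + (V_1 - 0)/30 = 0
Collecting terms: 0.05 × V_1 = 0.08333  =>  V_1 = 1.667 V
Power in each resistor, P = (ΔV)²/R:
  P_R1 = (5 - 1.667)²/60 = 0.1852 W
  P_R2 = (1.667 - 0)²/30 = 0.09259 W
P_total = P_R1 + P_R2 = 0.2778 W

Final answer: 0.2778 W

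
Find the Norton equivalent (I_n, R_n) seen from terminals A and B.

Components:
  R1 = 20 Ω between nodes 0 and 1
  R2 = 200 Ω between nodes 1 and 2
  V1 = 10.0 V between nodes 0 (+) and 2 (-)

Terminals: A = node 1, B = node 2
Find the Thévenin equivalent first; then I_n = V_th/R_th and R_n = R_th.
Step 1 — V_th is the open-circuit voltage V_A - V_B (nothing connected across the terminals).
Nodal analysis, taking node 2 as the 0 V reference.
Source V1 fixes V_0 = 10 V.
KCL at each unknown node (sum of currents leaving = 0; resistances in Ω):
  Node 1: (V_1 - 10)/20 + (V_1 - 0)/200 = 0
Collecting terms: 0.055 × V_1 = 0.5  =>  V_1 = 9.091 V
V_th = V_1 - V_2 = 9.091 - 0 = 9.091 V
Step 2 — R_th: zero the source — replace V1 by a short circuit (node 2 merges into node 0) — and find the resistance seen between A (node 1) and B (node 0).
Reduce the network between node 1 (A) and node 0 (B) by series/parallel combination:
  Rp1 = R1 ‖ R2 (parallel, both between nodes 0 and 1) = 1/(1/20 + 1/200) = 18.18 Ω
R_th = 18.18 Ω
I_n = V_th/R_th = 9.091/18.18 = 0.5 A, and R_n = R_th = 18.18 Ω

Final answer: I_n = 0.5 A, R_n = 18.18 Ω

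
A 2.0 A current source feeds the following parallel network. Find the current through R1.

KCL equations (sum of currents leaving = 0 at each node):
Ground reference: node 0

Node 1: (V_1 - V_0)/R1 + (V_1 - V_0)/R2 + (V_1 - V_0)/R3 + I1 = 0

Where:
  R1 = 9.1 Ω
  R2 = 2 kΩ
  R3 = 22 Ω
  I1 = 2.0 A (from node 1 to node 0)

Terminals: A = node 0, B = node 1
All resistors sit directly between nodes 0 and 1, so they are in parallel and share one voltage V; the full source current 2 A splits among them.
1/R_par = 1/9.1 + 1/2000 + 1/22 = 0.1558 S  =>  R_par = 6.417 Ω
V = I × R_par = 2 × 6.417 = 12.83 V
I_R1 = V/R1 = 12.83/9.1 = 1.41 A

Final answer: 1.41 A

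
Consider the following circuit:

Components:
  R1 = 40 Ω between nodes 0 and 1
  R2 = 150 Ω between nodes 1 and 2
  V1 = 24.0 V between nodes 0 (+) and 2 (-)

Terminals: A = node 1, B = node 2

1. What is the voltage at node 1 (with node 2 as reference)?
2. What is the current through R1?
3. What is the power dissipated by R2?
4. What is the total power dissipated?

Nodal analysis, taking node 2 as the 0 V reference.
Source V1 fixes V_0 = 24 V.
KCL at each unknown node (sum of currents leaving = 0; resistances in Ω):
  Node 1: (V_1 - 24)/40 + (V_1 - 0)/150 = 0
Collecting terms: 0.03167 × V_1 = 0.6  =>  V_1 = 18.95 V
Part 1:
  Read off the nodal solution: V_1 = 18.95 V
Part 2:
  I_R1 = (V_0 - V_1)/R1 = (24 - 18.95)/40 = 0.1263 A
  Magnitude: I_R1 = 0.1263 A
Part 3:
  I_R2 = (V_1 - V_2)/R2 = (18.95 - 0)/150 = 0.1263 A
  P_R2 = I_R2² × R2 = (0.1263)² × 150 = 2.393 W
Part 4:
  Power in each resistor, P = (ΔV)²/R:
    P_R1 = (24 - 18.95)²/40 = 0.6382 W
    P_R2 = (18.95 - 0)²/150 = 2.393 W
  P_total = P_R1 + P_R2 = 3.032 W

Final answers:
1. V_1 = 18.95 V
2. I_R1 = 0.1263 A
3. P_R2 = 2.393 W
4. P_total = 3.032 W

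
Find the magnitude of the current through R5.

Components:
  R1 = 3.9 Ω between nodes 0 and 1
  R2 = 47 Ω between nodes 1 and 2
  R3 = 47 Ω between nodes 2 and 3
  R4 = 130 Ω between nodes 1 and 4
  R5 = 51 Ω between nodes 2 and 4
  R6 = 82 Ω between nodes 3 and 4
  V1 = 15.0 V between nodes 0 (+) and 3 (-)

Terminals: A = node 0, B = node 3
Nodal analysis, taking node 3 as the 0 V reference.
Source V1 fixes V_0 = 15 V.
KCL at each unknown node (sum of currents leaving = 0; resistances in Ω):
  Node 1: (V_1 - 15)/3.9 + (V_1 - V_2)/47 + (V_1 - V_4)/130 = 0
  Node 2: (V_2 - V_1)/47 + (V_2 - 0)/47 + (V_2 - V_4)/51 = 0
  Node 4: (V_4 - V_1)/130 + (V_4 - V_2)/51 + (V_4 - 0)/82 = 0
Collecting terms (coefficients in siemens):
  0.2854·V_1 - 0.02128·V_2 - 0.007692·V_4 = 3.846
  0.06216·V_2 - 0.02128·V_1 - 0.01961·V_4 = 0
  0.0395·V_4 - 0.007692·V_1 - 0.01961·V_2 = 0
Solving these 3 simultaneous equations (Gaussian elimination) gives:
  V_1 = 14.15 V, V_2 = 6.772 V, V_4 = 6.117 V
I_R5 = (V_2 - V_4)/R5 = (6.772 - 6.117)/51 = 0.01283 A
|I_R5| = 0.01283 A

Final answer: |I_R5| = 0.01283 A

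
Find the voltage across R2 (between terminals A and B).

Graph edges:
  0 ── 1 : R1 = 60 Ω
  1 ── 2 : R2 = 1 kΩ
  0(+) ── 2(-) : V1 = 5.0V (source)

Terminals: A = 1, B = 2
R1 and R2 are in series across V1 (node 0 → node 1 → node 2), and the output A–B is taken across R2, so this is a voltage divider.
Series current: I = V1/(R1 + R2) = 5/(60 + 1000) = 5/1060 = 0.004717 A
V_R2 = I × R2 = V1 × R2/(R1 + R2) = 5 × 1000/1060 = 4.717 V

Final answer: 4.717 V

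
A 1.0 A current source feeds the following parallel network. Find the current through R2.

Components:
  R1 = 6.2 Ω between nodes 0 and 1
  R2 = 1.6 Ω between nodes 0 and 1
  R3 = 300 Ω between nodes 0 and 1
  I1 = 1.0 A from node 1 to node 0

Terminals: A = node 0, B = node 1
All resistors sit directly between nodes 0 and 1, so they are in parallel and share one voltage V; the full source current 1 A splits among them.
1/R_par = 1/6.2 + 1/1.6 + 1/300 = 0.7896 S  =>  R_par = 1.266 Ω
V = I × R_par = 1 × 1.266 = 1.266 V
I_R2 = V/R2 = 1.266/1.6 = 0.7915 A

Final answer: 0.7915 A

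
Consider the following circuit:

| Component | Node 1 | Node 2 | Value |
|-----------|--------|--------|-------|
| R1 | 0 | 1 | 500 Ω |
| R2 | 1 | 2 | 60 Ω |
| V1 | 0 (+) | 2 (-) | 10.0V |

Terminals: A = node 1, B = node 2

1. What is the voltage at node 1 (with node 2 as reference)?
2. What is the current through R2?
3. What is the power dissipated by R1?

Nodal analysis, taking node 2 as the 0 V reference.
Source V1 fixes V_0 = 10 V.
KCL at each unknown node (sum of currents leaving = 0; resistances in Ω):
  Node 1: (V_1 - 10)/500 + (V_1 - 0)/60 = 0
Collecting terms: 0.01867 × V_1 = 0.02  =>  V_1 = 1.071 V
Part 1:
  Read off the nodal solution: V_1 = 1.071 V
Part 2:
  I_R2 = (V_1 - V_2)/R2 = (1.071 - 0)/60 = 0.01786 A
  Magnitude: I_R2 = 0.01786 A
Part 3:
  I_R1 = (V_0 - V_1)/R1 = (10 - 1.071)/500 = 0.01786 A
  P_R1 = I_R1² × R1 = (0.01786)² × 500 = 0.1594 W

Final answers:
1. V_1 = 1.071 V
2. I_R2 = 0.01786 A
3. P_R1 = 0.1594 W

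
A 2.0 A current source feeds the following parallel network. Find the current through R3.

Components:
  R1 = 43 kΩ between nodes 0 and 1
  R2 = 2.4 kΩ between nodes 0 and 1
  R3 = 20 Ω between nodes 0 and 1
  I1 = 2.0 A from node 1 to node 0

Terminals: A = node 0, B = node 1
All resistors sit directly between nodes 0 and 1, so they are in parallel and share one voltage V; the full source current 2 A splits among them.
1/R_par = 1/43000 + 1/2400 + 1/20 = 0.05044 S  =>  R_par = 19.83 Ω
V = I × R_par = 2 × 19.83 = 39.65 V
I_R3 = V/R3 = 39.65/20 = 1.983 A

Final answer: 1.983 A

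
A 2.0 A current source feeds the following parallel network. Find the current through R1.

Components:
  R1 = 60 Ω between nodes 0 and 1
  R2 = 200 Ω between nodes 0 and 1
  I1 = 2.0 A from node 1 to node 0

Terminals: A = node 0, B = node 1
All resistors sit directly between nodes 0 and 1, so they are in parallel and share one voltage V; the full source current 2 A splits among them.
1/R_par = 1/60 + 1/200 = 0.02167 S  =>  R_par = 46.15 Ω
V = I × R_par = 2 × 46.15 = 92.31 V
I_R1 = V/R1 = 92.31/60 = 1.538 A

Final answer: 1.538 A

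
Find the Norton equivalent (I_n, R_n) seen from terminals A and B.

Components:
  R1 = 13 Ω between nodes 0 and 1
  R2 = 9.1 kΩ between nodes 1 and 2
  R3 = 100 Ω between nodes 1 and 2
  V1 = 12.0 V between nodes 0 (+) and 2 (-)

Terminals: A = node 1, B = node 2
Find the Thévenin equivalent first; then I_n = V_th/R_th and R_n = R_th.
Step 1 — V_th is the open-circuit voltage V_A - V_B (nothing connected across the terminals).
Nodal analysis, taking node 2 as the 0 V reference.
Source V1 fixes V_0 = 12 V.
KCL at each unknown node (sum of currents leaving = 0; resistances in Ω):
  Node 1: (V_1 - 12)/13 + (V_1 - 0)/9100 + (V_1 - 0)/100 = 0
Collecting terms: 0.08703 × V_1 = 0.9231  =>  V_1 = 10.61 V
V_th = V_1 - V_2 = 10.61 - 0 = 10.61 V
Step 2 — R_th: zero the source — replace V1 by a short circuit (node 2 merges into node 0) — and find the resistance seen between A (node 1) and B (node 0).
Reduce the network between node 1 (A) and node 0 (B) by series/parallel combination:
  Rp1 = R1 ‖ R2 ‖ R3 (parallel, all between nodes 0 and 1) = 1/(1/13 + 1/9100 + 1/100) = 11.49 Ω
R_th = 11.49 Ω
I_n = V_th/R_th = 10.61/11.49 = 0.9231 A, and R_n = R_th = 11.49 Ω

Final answer: I_n = 0.9231 A, R_n = 11.49 Ω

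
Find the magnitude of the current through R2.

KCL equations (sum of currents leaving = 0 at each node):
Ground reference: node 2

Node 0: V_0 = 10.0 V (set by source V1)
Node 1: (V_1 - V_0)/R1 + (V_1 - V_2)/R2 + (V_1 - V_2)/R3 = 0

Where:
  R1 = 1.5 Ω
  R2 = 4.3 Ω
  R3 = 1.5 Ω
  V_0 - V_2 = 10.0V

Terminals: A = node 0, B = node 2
Nodal analysis, taking node 2 as the 0 V reference.
Source V1 fixes V_0 = 10 V.
KCL at each unknown node (sum of currents leaving = 0; resistances in Ω):
  Node 1: (V_1 - 10)/1.5 + (V_1 - 0)/4.3 + (V_1 - 0)/1.5 = 0
Collecting terms: 1.566 × V_1 = 6.667  =>  V_1 = 4.257 V
I_R2 = (V_1 - V_2)/R2 = (4.257 - 0)/4.3 = 0.9901 A
|I_R2| = 0.9901 A

Final answer: |I_R2| = 0.9901 A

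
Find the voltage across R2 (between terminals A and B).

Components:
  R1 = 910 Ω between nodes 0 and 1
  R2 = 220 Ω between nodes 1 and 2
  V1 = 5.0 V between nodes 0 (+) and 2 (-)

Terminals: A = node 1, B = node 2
R1 and R2 are in series across V1 (node 0 → node 1 → node 2), and the output A–B is taken across R2, so this is a voltage divider.
Series current: I = V1/(R1 + R2) = 5/(910 + 220) = 5/1130 = 0.004425 A
V_R2 = I × R2 = V1 × R2/(R1 + R2) = 5 × 220/1130 = 0.9735 V

Final answer: 0.9735 V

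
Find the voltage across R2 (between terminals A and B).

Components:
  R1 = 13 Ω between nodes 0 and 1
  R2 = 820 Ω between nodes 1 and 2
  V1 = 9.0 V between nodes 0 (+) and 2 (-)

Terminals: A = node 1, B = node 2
R1 and R2 are in series across V1 (node 0 → node 1 → node 2), and the output A–B is taken across R2, so this is a voltage divider.
Series current: I = V1/(R1 + R2) = 9/(13 + 820) = 9/833 = 0.0108 A
V_R2 = I × R2 = V1 × R2/(R1 + R2) = 9 × 820/833 = 8.86 V

Final answer: 8.86 V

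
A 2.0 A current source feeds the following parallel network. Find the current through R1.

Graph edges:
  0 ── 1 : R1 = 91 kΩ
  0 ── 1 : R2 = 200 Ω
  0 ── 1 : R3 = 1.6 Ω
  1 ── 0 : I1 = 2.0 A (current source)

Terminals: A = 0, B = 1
All resistors sit directly between nodes 0 and 1, so they are in parallel and share one voltage V; the full source current 2 A splits among them.
1/R_par = 1/91000 + 1/200 + 1/1.6 = 0.63 S  =>  R_par = 1.587 Ω
V = I × R_par = 2 × 1.587 = 3.175 V
I_R1 = V/R1 = 3.175/91000 = 0.00003489 A

Final answer: 3.489e-05 A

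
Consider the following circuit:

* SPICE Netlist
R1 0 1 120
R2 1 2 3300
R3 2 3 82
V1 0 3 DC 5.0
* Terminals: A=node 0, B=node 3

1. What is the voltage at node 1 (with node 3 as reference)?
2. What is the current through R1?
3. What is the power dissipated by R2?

Nodal analysis, taking node 3 as the 0 V reference.
Source V1 fixes V_0 = 5 V.
KCL at each unknown node (sum of currents leaving = 0; resistances in Ω):
  Node 1: (V_1 - 5)/120 + (V_1 - V_2)/3300 = 0
  Node 2: (V_2 - V_1)/3300 + (V_2 - 0)/82 = 0
Collecting terms (coefficients in siemens):
  0.008636·V_1 - 0.000303·V_2 = 0.04167
  0.0125·V_2 - 0.000303·V_1 = 0
Determinant D = (0.008636)(0.0125) - (-0.000303)(-0.000303) = 0.0001078
V_1 = [(0.04167)(0.0125) - (-0.000303)(0)]/D = 4.829 V
V_2 = [(0.008636)(0) - (0.04167)(-0.000303)]/D = 0.1171 V
Part 1:
  Read off the nodal solution: V_1 = 4.829 V
Part 2:
  I_R1 = (V_0 - V_1)/R1 = (5 - 4.829)/120 = 0.001428 A
  Magnitude: I_R1 = 0.001428 A
Part 3:
  I_R2 = (V_1 - V_2)/R2 = (4.829 - 0.1171)/3300 = 0.001428 A
  P_R2 = I_R2² × R2 = (0.001428)² × 3300 = 0.006727 W

Final answers:
1. V_1 = 4.829 V
2. I_R1 = 0.001428 A
3. P_R2 = 0.006727 W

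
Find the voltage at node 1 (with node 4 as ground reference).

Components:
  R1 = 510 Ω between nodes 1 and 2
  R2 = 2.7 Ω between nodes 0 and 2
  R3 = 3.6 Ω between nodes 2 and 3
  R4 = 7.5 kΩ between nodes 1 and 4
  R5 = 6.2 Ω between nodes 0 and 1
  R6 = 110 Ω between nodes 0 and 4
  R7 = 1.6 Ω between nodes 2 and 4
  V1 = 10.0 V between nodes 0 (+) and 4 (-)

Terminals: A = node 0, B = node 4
Nodal analysis, taking node 4 as the 0 V reference.
Source V1 fixes V_0 = 10 V.
KCL at each unknown node (sum of currents leaving = 0; resistances in Ω):
  Node 1: (V_1 - V_2)/510 + (V_1 - 0)/7500 + (V_1 - 10)/6.2 = 0
  Node 2: (V_2 - V_1)/510 + (V_2 - 10)/2.7 + (V_2 - V_3)/3.6 + (V_2 - 0)/1.6 = 0
  Node 3: (V_3 - V_2)/3.6 = 0
Collecting terms (coefficients in siemens):
  0.1634·V_1 - 0.001961·V_2 = 1.613
  1.275·V_2 - 0.001961·V_1 - 0.2778·V_3 = 3.704
  0.2778·V_3 - 0.2778·V_2 = 0
Solving these 3 simultaneous equations (Gaussian elimination) gives:
  V_1 = 9.917 V, V_2 = 3.733 V, V_3 = 3.733 V
The requested potential is V_1 = 9.917 V.

Final answer: V_1 = 9.917 V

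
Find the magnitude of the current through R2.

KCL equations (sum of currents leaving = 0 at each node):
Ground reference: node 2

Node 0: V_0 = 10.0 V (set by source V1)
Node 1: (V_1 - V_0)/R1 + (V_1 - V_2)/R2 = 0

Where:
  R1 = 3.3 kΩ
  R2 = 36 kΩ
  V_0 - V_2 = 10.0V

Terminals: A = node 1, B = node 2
Nodal analysis, taking node 2 as the 0 V reference.
Source V1 fixes V_0 = 10 V.
KCL at each unknown node (sum of currents leaving = 0; resistances in Ω):
  Node 1: (V_1 - 10)/3300 + (V_1 - 0)/36000 = 0
Collecting terms: 0.0003308 × V_1 = 0.00303  =>  V_1 = 9.16 V
I_R2 = (V_1 - V_2)/R2 = (9.16 - 0)/36000 = 0.0002545 A
|I_R2| = 0.0002545 A

Final answer: |I_R2| = 0.0002545 A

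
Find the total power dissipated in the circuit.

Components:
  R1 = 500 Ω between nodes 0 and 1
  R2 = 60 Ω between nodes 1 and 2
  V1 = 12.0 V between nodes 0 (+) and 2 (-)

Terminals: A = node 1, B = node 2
Nodal analysis, taking node 2 as the 0 V reference.
Source V1 fixes V_0 = 12 V.
KCL at each unknown node (sum of currents leaving = 0; resistances in Ω):
  Node 1: (V_1 - 12)/500 + (V_1 - 0)/60 = 0
Collecting terms: 0.01867 × V_1 = 0.024  =>  V_1 = 1.286 V
Power in each resistor, P = (ΔV)²/R:
  P_R1 = (12 - 1.286)²/500 = 0.2296 W
  P_R2 = (1.286 - 0)²/60 = 0.02755 W
P_total = P_R1 + P_R2 = 0.2571 W

Final answer: 0.2571 W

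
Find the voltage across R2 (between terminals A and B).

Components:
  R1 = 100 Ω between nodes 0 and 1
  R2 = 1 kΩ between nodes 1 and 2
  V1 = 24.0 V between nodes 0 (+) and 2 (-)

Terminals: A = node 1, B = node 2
R1 and R2 are in series across V1 (node 0 → node 1 → node 2), and the output A–B is taken across R2, so this is a voltage divider.
Series current: I = V1/(R1 + R2) = 24/(100 + 1000) = 24/1100 = 0.02182 A
V_R2 = I × R2 = V1 × R2/(R1 + R2) = 24 × 1000/1100 = 21.82 V

Final answer: 21.82 V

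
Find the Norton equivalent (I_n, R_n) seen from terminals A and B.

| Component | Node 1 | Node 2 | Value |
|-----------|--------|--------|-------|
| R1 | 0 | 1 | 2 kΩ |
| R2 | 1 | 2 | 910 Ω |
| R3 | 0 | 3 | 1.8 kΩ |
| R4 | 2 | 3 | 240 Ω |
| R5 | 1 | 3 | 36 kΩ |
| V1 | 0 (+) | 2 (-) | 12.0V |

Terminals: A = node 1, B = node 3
Find the Thévenin equivalent first; then I_n = V_th/R_th and R_n = R_th.
Step 1 — V_th is the open-circuit voltage V_A - V_B (nothing connected across the terminals).
Nodal analysis, taking node 2 as the 0 V reference.
Source V1 fixes V_0 = 12 V.
KCL at each unknown node (sum of currents leaving = 0; resistances in Ω):
  Node 1: (V_1 - 12)/2000 + (V_1 - 0)/910 + (V_1 - V_3)/36000 = 0
  Node 3: (V_3 - 12)/1800 + (V_3 - 0)/240 + (V_3 - V_1)/36000 = 0
Collecting terms (coefficients in siemens):
  0.001627·V_1 - 0.00002778·V_3 = 0.006
  0.00475·V_3 - 0.00002778·V_1 = 0.006667
Determinant D = (0.001627)(0.00475) - (-0.00002778)(-0.00002778) = 0.000007726
V_1 = [(0.006)(0.00475) - (-0.00002778)(0.006667)]/D = 3.713 V
V_3 = [(0.001627)(0.006667) - (0.006)(-0.00002778)]/D = 1.425 V
V_th = V_1 - V_3 = 3.713 - 1.425 = 2.288 V
Step 2 — R_th: zero the source — replace V1 by a short circuit (node 2 merges into node 0) — and find the resistance seen between A (node 1) and B (node 3).
Reduce the network between node 1 (A) and node 3 (B) by series/parallel combination:
  Rp1 = R1 ‖ R2 (parallel, both between nodes 0 and 1) = 1/(1/2000 + 1/910) = 625.4 Ω
  Rp2 = R3 ‖ R4 (parallel, both between nodes 0 and 3) = 1/(1/1800 + 1/240) = 211.8 Ω
  Rs1 = Rp1 + Rp2 (series, joined only at node 0) = 625.4 + 211.8 = 837.2 Ω
  Rp3 = R5 ‖ Rs1 (parallel, both between nodes 1 and 3) = 1/(1/36000 + 1/837.2) = 818.2 Ω
R_th = 818.2 Ω
I_n = V_th/R_th = 2.288/818.2 = 0.002796 A, and R_n = R_th = 818.2 Ω

Final answer: I_n = 0.002796 A, R_n = 818.2 Ω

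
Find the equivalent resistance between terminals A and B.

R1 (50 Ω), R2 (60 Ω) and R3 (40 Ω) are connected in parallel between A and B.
Reduce the network between node 0 (A) and node 1 (B) by series/parallel combination:
  Rp1 = R1 ‖ R2 ‖ R3 (parallel, all between nodes 0 and 1) = 1/(1/50 + 1/60 + 1/40) = 16.22 Ω
R_eq = 16.22 Ω

Final answer: 16.22 Ω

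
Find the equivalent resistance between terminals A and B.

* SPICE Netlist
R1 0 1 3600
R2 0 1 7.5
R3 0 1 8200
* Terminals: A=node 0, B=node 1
Reduce the network between node 0 (A) and node 1 (B) by series/parallel combination:
  Rp1 = R1 ‖ R2 ‖ R3 (parallel, all between nodes 0 and 1) = 1/(1/3600 + 1/7.5 + 1/8200) = 7.478 Ω
R_eq = 7.478 Ω

Final answer: 7.478 Ω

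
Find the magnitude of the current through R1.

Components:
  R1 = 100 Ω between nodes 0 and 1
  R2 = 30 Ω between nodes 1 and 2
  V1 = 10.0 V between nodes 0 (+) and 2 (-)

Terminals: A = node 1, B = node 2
Nodal analysis, taking node 2 as the 0 V reference.
Source V1 fixes V_0 = 10 V.
KCL at each unknown node (sum of currents leaving = 0; resistances in Ω):
  Node 1: (V_1 - 10)/100 + (V_1 - 0)/30 = 0
Collecting terms: 0.04333 × V_1 = 0.1  =>  V_1 = 2.308 V
I_R1 = (V_0 - V_1)/R1 = (10 - 2.308)/100 = 0.07692 A
|I_R1| = 0.07692 A

Final answer: |I_R1| = 0.07692 A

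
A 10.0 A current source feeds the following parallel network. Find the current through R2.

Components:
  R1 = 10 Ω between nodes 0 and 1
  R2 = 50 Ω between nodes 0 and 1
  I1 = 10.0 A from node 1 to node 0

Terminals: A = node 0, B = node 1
All resistors sit directly between nodes 0 and 1, so they are in parallel and share one voltage V; the full source current 10 A splits among them.
1/R_par = 1/10 + 1/50 = 0.12 S  =>  R_par = 8.333 Ω
V = I × R_par = 10 × 8.333 = 83.33 V
I_R2 = V/R2 = 83.33/50 = 1.667 A

Final answer: 1.667 A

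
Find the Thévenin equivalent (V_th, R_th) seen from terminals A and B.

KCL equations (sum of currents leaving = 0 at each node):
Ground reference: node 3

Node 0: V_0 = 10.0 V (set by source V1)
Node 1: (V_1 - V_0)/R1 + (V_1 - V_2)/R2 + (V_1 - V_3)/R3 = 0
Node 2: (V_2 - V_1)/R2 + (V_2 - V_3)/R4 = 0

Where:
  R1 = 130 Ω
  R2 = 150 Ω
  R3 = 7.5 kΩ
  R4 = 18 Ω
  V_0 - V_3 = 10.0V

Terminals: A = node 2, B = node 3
Step 1 — V_th is the open-circuit voltage V_A - V_B (nothing connected across the terminals).
Nodal analysis, taking node 3 as the 0 V reference.
Source V1 fixes V_0 = 10 V.
KCL at each unknown node (sum of currents leaving = 0; resistances in Ω):
  Node 1: (V_1 - 10)/130 + (V_1 - V_2)/150 + (V_1 - 0)/7500 = 0
  Node 2: (V_2 - V_1)/150 + (V_2 - 0)/18 = 0
Collecting terms (coefficients in siemens):
  0.01449·V_1 - 0.006667·V_2 = 0.07692
  0.06222·V_2 - 0.006667·V_1 = 0
Determinant D = (0.01449)(0.06222) - (-0.006667)(-0.006667) = 0.0008573
V_1 = [(0.07692)(0.06222) - (-0.006667)(0)]/D = 5.583 V
V_2 = [(0.01449)(0) - (0.07692)(-0.006667)]/D = 0.5982 V
V_th = V_2 - V_3 = 0.5982 - 0 = 0.5982 V
Step 2 — R_th: zero the source — replace V1 by a short circuit (node 3 merges into node 0) — and find the resistance seen between A (node 2) and B (node 0).
Reduce the network between node 2 (A) and node 0 (B) by series/parallel combination:
  Rp1 = R1 ‖ R3 (parallel, both between nodes 0 and 1) = 1/(1/130 + 1/7500) = 127.8 Ω
  Rs1 = R2 + Rp1 (series, joined only at node 1) = 150 + 127.8 = 277.8 Ω
  Rp2 = R4 ‖ Rs1 (parallel, both between nodes 0 and 2) = 1/(1/18 + 1/277.8) = 16.9 Ω
R_th = 16.9 Ω

Final answer: V_th = 0.5982 V, R_th = 16.9 Ω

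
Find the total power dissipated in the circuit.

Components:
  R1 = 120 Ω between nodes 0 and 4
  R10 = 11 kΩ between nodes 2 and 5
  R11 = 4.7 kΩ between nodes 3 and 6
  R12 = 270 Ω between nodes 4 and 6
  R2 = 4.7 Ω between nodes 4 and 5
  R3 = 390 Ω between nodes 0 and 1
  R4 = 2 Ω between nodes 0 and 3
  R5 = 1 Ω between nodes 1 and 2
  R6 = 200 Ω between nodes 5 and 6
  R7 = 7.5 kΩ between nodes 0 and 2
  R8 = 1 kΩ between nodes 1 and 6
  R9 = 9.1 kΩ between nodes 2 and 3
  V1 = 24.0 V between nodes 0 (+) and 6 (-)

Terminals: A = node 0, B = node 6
Nodal analysis, taking node 6 as the 0 V reference.
Source V1 fixes V_0 = 24 V.
KCL at each unknown node (sum of currents leaving = 0; resistances in Ω):
  Node 1: (V_1 - 24)/390 + (V_1 - V_2)/1 + (V_1 - 0)/1000 = 0
  Node 2: (V_2 - V_1)/1 + (V_2 - 24)/7500 + (V_2 - V_3)/9100 + (V_2 - V_5)/11000 = 0
  Node 3: (V_3 - 24)/2 + (V_3 - V_2)/9100 + (V_3 - 0)/4700 = 0
  Node 4: (V_4 - 24)/120 + (V_4 - V_5)/4.7 + (V_4 - 0)/270 = 0
  Node 5: (V_5 - V_4)/4.7 + (V_5 - 0)/200 + (V_5 - V_2)/11000 = 0
Collecting terms (coefficients in siemens):
  1.004·V_1 - 1·V_2 = 0.06154
  1·V_2 - 1·V_1 - 0.0001099·V_3 - 0.00009091·V_5 = 0.0032
  0.5003·V_3 - 0.0001099·V_2 = 12
  0.2248·V_4 - 0.2128·V_5 = 0.2
  0.2179·V_5 - 0.00009091·V_2 - 0.2128·V_4 = 0
Solving these 5 simultaneous equations (Gaussian elimination) gives:
  V_1 = 17.55 V, V_2 = 17.55 V, V_3 = 23.99 V, V_4 = 11.85 V
  V_5 = 11.58 V
Power in each resistor, P = (ΔV)²/R:
  P_R1 = (24 - 11.85)²/120 = 1.23 W
  P_R2 = (11.85 - 11.58)²/4.7 = 0.01546 W
  P_R3 = (24 - 17.55)²/390 = 0.1066 W
  P_R4 = (24 - 23.99)²/2 = 0.00006753 W
  P_R5 = (17.55 - 17.55)²/1 = 0.000001047 W
  P_R6 = (11.58 - 0)²/200 = 0.6705 W
  P_R7 = (24 - 17.55)²/7500 = 0.00554 W
  P_R8 = (17.55 - 0)²/1000 = 0.3081 W
  P_R9 = (17.55 - 23.99)²/9100 = 0.004549 W
  P_R10 = (17.55 - 11.58)²/11000 = 0.003244 W
  P_R11 = (23.99 - 0)²/4700 = 0.1224 W
  P_R12 = (11.85 - 0)²/270 = 0.5201 W
P_total = P_R1 + P_R2 + P_R3 + P_R4 + P_R5 + P_R6 + P_R7 + P_R8 + P_R9 + P_R10 + P_R11 + P_R12 = 2.987 W

Final answer: 2.987 W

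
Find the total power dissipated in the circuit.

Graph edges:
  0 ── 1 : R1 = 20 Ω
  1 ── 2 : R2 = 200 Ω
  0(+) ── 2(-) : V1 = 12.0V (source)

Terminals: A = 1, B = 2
Nodal analysis, taking node 2 as the 0 V reference.
Source V1 fixes V_0 = 12 V.
KCL at each unknown node (sum of currents leaving = 0; resistances in Ω):
  Node 1: (V_1 - 12)/20 + (V_1 - 0)/200 = 0
Collecting terms: 0.055 × V_1 = 0.6  =>  V_1 = 10.91 V
Power in each resistor, P = (ΔV)²/R:
  P_R1 = (12 - 10.91)²/20 = 0.0595 W
  P_R2 = (10.91 - 0)²/200 = 0.595 W
P_total = P_R1 + P_R2 = 0.6545 W

Final answer: 0.6545 W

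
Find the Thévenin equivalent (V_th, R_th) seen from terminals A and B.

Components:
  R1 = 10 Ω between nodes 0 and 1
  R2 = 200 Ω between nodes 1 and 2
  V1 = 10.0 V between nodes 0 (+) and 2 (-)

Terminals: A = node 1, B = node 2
Step 1 — V_th is the open-circuit voltage V_A - V_B (nothing connected across the terminals).
Nodal analysis, taking node 2 as the 0 V reference.
Source V1 fixes V_0 = 10 V.
KCL at each unknown node (sum of currents leaving = 0; resistances in Ω):
  Node 1: (V_1 - 10)/10 + (V_1 - 0)/200 = 0
Collecting terms: 0.105 × V_1 = 1  =>  V_1 = 9.524 V
V_th = V_1 - V_2 = 9.524 - 0 = 9.524 V
Step 2 — R_th: zero the source — replace V1 by a short circuit (node 2 merges into node 0) — and find the resistance seen between A (node 1) and B (node 0).
Reduce the network between node 1 (A) and node 0 (B) by series/parallel combination:
  Rp1 = R1 ‖ R2 (parallel, both between nodes 0 and 1) = 1/(1/10 + 1/200) = 9.524 Ω
R_th = 9.524 Ω

Final answer: V_th = 9.524 V, R_th = 9.524 Ω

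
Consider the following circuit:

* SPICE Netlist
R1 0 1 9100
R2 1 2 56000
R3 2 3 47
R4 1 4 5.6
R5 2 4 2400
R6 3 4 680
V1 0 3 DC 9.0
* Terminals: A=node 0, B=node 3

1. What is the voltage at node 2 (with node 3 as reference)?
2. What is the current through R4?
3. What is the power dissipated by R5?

Nodal analysis, taking node 3 as the 0 V reference.
Source V1 fixes V_0 = 9 V.
KCL at each unknown node (sum of currents leaving = 0; resistances in Ω):
  Node 1: (V_1 - 9)/9100 + (V_1 - V_2)/56000 + (V_1 - V_4)/5.6 = 0
  Node 2: (V_2 - V_1)/56000 + (V_2 - 0)/47 + (V_2 - V_4)/2400 = 0
  Node 4: (V_4 - V_1)/5.6 + (V_4 - V_2)/2400 + (V_4 - 0)/680 = 0
Collecting terms (coefficients in siemens):
  0.1787·V_1 - 0.00001786·V_2 - 0.1786·V_4 = 0.000989
  0.02171·V_2 - 0.00001786·V_1 - 0.0004167·V_4 = 0
  0.1805·V_4 - 0.1786·V_1 - 0.0004167·V_2 = 0
Solving these 3 simultaneous equations (Gaussian elimination) gives:
  V_1 = 0.4978 V, V_2 = 0.009864 V, V_4 = 0.4926 V
Part 1:
  Read off the nodal solution: V_2 = 0.009864 V
Part 2:
  I_R4 = (V_1 - V_4)/R4 = (0.4978 - 0.4926)/5.6 = 0.0009256 A
  Magnitude: I_R4 = 0.0009256 A
Part 3:
  I_R5 = (V_2 - V_4)/R5 = (0.009864 - 0.4926)/2400 = -0.0002011 A
  P_R5 = I_R5² × R5 = (-0.0002011)² × 2400 = 0.00009711 W

Final answers:
1. V_2 = 0.009864 V
2. I_R4 = 0.0009256 A
3. P_R5 = 9.711e-05 W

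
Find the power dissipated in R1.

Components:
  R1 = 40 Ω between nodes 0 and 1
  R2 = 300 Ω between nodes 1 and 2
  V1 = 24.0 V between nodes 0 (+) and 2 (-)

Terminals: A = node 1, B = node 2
Nodal analysis, taking node 2 as the 0 V reference.
Source V1 fixes V_0 = 24 V.
KCL at each unknown node (sum of currents leaving = 0; resistances in Ω):
  Node 1: (V_1 - 24)/40 + (V_1 - 0)/300 = 0
Collecting terms: 0.02833 × V_1 = 0.6  =>  V_1 = 21.18 V
I_R1 = (V_0 - V_1)/R1 = (24 - 21.18)/40 = 0.07059 A
P_R1 = I_R1² × R1 = (0.07059)² × 40 = 0.1993 W

Final answer: 0.1993 W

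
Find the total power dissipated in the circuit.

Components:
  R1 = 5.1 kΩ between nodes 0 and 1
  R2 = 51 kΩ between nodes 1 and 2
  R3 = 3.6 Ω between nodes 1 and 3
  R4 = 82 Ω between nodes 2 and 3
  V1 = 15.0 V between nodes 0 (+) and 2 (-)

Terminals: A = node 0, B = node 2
Nodal analysis, taking node 2 as the 0 V reference.
Source V1 fixes V_0 = 15 V.
KCL at each unknown node (sum of currents leaving = 0; resistances in Ω):
  Node 1: (V_1 - 15)/5100 + (V_1 - 0)/51000 + (V_1 - V_3)/3.6 = 0
  Node 3: (V_3 - V_1)/3.6 + (V_3 - 0)/82 = 0
Collecting terms (coefficients in siemens):
  0.278·V_1 - 0.2778·V_3 = 0.002941
  0.29·V_3 - 0.2778·V_1 = 0
Determinant D = (0.278)(0.29) - (-0.2778)(-0.2778) = 0.00345
V_1 = [(0.002941)(0.29) - (-0.2778)(0)]/D = 0.2472 V
V_3 = [(0.278)(0) - (0.002941)(-0.2778)]/D = 0.2368 V
Power in each resistor, P = (ΔV)²/R:
  P_R1 = (15 - 0.2472)²/5100 = 0.04268 W
  P_R2 = (0.2472 - 0)²/51000 = 0.000001198 W
  P_R3 = (0.2472 - 0.2368)²/3.6 = 0.00003002 W
  P_R4 = (0 - 0.2368)²/82 = 0.0006839 W
P_total = P_R1 + P_R2 + P_R3 + P_R4 = 0.04339 W

Final answer: 0.04339 W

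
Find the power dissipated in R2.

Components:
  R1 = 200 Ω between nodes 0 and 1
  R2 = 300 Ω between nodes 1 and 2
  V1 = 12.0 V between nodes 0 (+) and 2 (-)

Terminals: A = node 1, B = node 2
Nodal analysis, taking node 2 as the 0 V reference.
Source V1 fixes V_0 = 12 V.
KCL at each unknown node (sum of currents leaving = 0; resistances in Ω):
  Node 1: (V_1 - 12)/200 + (V_1 - 0)/300 = 0
Collecting terms: 0.008333 × V_1 = 0.06  =>  V_1 = 7.2 V
I_R2 = (V_1 - V_2)/R2 = (7.2 - 0)/300 = 0.024 A
P_R2 = I_R2² × R2 = (0.024)² × 300 = 0.1728 W

Final answer: 0.1728 W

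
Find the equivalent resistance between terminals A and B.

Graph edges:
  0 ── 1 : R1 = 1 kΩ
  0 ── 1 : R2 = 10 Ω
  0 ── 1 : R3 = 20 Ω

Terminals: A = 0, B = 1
Reduce the network between node 0 (A) and node 1 (B) by series/parallel combination:
  Rp1 = R1 ‖ R2 ‖ R3 (parallel, all between nodes 0 and 1) = 1/(1/1000 + 1/10 + 1/20) = 6.623 Ω
R_eq = 6.623 Ω

Final answer: 6.623 Ω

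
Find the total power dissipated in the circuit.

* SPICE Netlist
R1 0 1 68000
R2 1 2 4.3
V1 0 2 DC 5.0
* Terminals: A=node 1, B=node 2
Nodal analysis, taking node 2 as the 0 V reference.
Source V1 fixes V_0 = 5 V.
KCL at each unknown node (sum of currents leaving = 0; resistances in Ω):
  Node 1: (V_1 - 5)/68000 + (V_1 - 0)/4.3 = 0
Collecting terms: 0.2326 × V_1 = 0.00007353  =>  V_1 = 0.0003162 V
Power in each resistor, P = (ΔV)²/R:
  P_R1 = (5 - 0.0003162)²/68000 = 0.0003676 W
  P_R2 = (0.0003162 - 0)²/4.3 = 0.00000002325 W
P_total = P_R1 + P_R2 = 0.0003676 W

Final answer: 0.0003676 W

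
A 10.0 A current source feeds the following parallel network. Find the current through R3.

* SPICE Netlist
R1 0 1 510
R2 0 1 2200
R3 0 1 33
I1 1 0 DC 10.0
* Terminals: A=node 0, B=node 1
All resistors sit directly between nodes 0 and 1, so they are in parallel and share one voltage V; the full source current 10 A splits among them.
1/R_par = 1/510 + 1/2200 + 1/33 = 0.03272 S  =>  R_par = 30.56 Ω
V = I × R_par = 10 × 30.56 = 305.6 V
I_R3 = V/R3 = 305.6/33 = 9.262 A

Final answer: 9.262 A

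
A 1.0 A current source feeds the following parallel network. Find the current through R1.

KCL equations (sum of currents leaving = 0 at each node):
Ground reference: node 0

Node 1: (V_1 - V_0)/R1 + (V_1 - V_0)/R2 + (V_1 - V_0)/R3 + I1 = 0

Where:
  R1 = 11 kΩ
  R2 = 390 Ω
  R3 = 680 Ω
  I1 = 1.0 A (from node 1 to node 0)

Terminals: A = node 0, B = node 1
All resistors sit directly between nodes 0 and 1, so they are in parallel and share one voltage V; the full source current 1 A splits among them.
1/R_par = 1/11000 + 1/390 + 1/680 = 0.004126 S  =>  R_par = 242.4 Ω
V = I × R_par = 1 × 242.4 = 242.4 V
I_R1 = V/R1 = 242.4/11000 = 0.02204 A

Final answer: 0.02204 A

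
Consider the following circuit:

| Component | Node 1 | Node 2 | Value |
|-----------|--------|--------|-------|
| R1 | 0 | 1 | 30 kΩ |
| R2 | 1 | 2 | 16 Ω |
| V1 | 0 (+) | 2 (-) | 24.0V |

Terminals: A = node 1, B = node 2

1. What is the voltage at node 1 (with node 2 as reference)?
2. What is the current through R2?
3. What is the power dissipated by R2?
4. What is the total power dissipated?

Nodal analysis, taking node 2 as the 0 V reference.
Source V1 fixes V_0 = 24 V.
KCL at each unknown node (sum of currents leaving = 0; resistances in Ω):
  Node 1: (V_1 - 24)/30000 + (V_1 - 0)/16 = 0
Collecting terms: 0.06253 × V_1 = 0.0008  =>  V_1 = 0.01279 V
Part 1:
  Read off the nodal solution: V_1 = 0.01279 V
Part 2:
  I_R2 = (V_1 - V_2)/R2 = (0.01279 - 0)/16 = 0.0007996 A
  Magnitude: I_R2 = 0.0007996 A
Part 3:
  I_R2 = (V_1 - V_2)/R2 = (0.01279 - 0)/16 = 0.0007996 A
  P_R2 = I_R2² × R2 = (0.0007996)² × 16 = 0.00001023 W
Part 4:
  Power in each resistor, P = (ΔV)²/R:
    P_R1 = (24 - 0.01279)²/30000 = 0.01918 W
    P_R2 = (0.01279 - 0)²/16 = 0.00001023 W
  P_total = P_R1 + P_R2 = 0.01919 W

Final answers:
1. V_1 = 0.01279 V
2. I_R2 = 0.0007996 A
3. P_R2 = 1.023e-05 W
4. P_total = 0.01919 W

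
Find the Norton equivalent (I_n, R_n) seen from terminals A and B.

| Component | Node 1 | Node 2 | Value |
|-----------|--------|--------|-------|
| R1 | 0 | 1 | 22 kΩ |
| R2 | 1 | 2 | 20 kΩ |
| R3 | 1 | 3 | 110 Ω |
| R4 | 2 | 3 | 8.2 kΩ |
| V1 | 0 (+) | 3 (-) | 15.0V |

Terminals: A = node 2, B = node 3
Find the Thévenin equivalent first; then I_n = V_th/R_th and R_n = R_th.
Step 1 — V_th is the open-circuit voltage V_A - V_B (nothing connected across the terminals).
Nodal analysis, taking node 3 as the 0 V reference.
Source V1 fixes V_0 = 15 V.
KCL at each unknown node (sum of currents leaving = 0; resistances in Ω):
  Node 1: (V_1 - 15)/22000 + (V_1 - V_2)/20000 + (V_1 - 0)/110 = 0
  Node 2: (V_2 - V_1)/20000 + (V_2 - 0)/8200 = 0
Collecting terms (coefficients in siemens):
  0.009186·V_1 - 0.00005·V_2 = 0.0006818
  0.000172·V_2 - 0.00005·V_1 = 0
Determinant D = (0.009186)(0.000172) - (-0.00005)(-0.00005) = 0.000001577
V_1 = [(0.0006818)(0.000172) - (-0.00005)(0)]/D = 0.07434 V
V_2 = [(0.009186)(0) - (0.0006818)(-0.00005)]/D = 0.02162 V
V_th = V_2 - V_3 = 0.02162 - 0 = 0.02162 V
Step 2 — R_th: zero the source — replace V1 by a short circuit (node 3 merges into node 0) — and find the resistance seen between A (node 2) and B (node 0).
Reduce the network between node 2 (A) and node 0 (B) by series/parallel combination:
  Rp1 = R1 ‖ R3 (parallel, both between nodes 0 and 1) = 1/(1/22000 + 1/110) = 109.5 Ω
  Rs1 = R2 + Rp1 (series, joined only at node 1) = 20000 + 109.5 = 20110 Ω
  Rp2 = R4 ‖ Rs1 (parallel, both between nodes 0 and 2) = 1/(1/8200 + 1/20110) = 5825 Ω
R_th = 5.825 kΩ
I_n = V_th/R_th = 0.02162/5825 = 0.000003711 A, and R_n = R_th = 5.825 kΩ

Final answer: I_n = 3.711e-06 A, R_n = 5.825 kΩ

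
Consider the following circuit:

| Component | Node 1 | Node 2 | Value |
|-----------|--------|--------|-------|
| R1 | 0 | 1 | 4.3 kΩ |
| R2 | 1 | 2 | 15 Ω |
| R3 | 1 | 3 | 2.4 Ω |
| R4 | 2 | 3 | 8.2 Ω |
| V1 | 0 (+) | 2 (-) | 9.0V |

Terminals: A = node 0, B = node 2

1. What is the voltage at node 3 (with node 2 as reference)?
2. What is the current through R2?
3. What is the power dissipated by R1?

Nodal analysis, taking node 2 as the 0 V reference.
Source V1 fixes V_0 = 9 V.
KCL at each unknown node (sum of currents leaving = 0; resistances in Ω):
  Node 1: (V_1 - 9)/4300 + (V_1 - 0)/15 + (V_1 - V_3)/2.4 = 0
  Node 3: (V_3 - V_1)/2.4 + (V_3 - 0)/8.2 = 0
Collecting terms (coefficients in siemens):
  0.4836·V_1 - 0.4167·V_3 = 0.002093
  0.5386·V_3 - 0.4167·V_1 = 0
Determinant D = (0.4836)(0.5386) - (-0.4167)(-0.4167) = 0.08685
V_1 = [(0.002093)(0.5386) - (-0.4167)(0)]/D = 0.01298 V
V_3 = [(0.4836)(0) - (0.002093)(-0.4167)]/D = 0.01004 V
Part 1:
  Read off the nodal solution: V_3 = 0.01004 V
Part 2:
  I_R2 = (V_1 - V_2)/R2 = (0.01298 - 0)/15 = 0.0008654 A
  Magnitude: I_R2 = 0.0008654 A
Part 3:
  I_R1 = (V_0 - V_1)/R1 = (9 - 0.01298)/4300 = 0.00209 A
  P_R1 = I_R1² × R1 = (0.00209)² × 4300 = 0.01878 W

Final answers:
1. V_3 = 0.01004 V
2. I_R2 = 0.0008654 A
3. P_R1 = 0.01878 W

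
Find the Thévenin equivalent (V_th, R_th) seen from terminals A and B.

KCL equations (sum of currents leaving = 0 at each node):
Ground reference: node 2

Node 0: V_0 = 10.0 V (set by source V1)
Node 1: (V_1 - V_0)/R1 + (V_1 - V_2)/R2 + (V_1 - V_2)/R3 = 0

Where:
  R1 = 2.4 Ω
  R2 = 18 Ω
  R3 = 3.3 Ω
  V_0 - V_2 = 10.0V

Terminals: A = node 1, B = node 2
Step 1 — V_th is the open-circuit voltage V_A - V_B (nothing connected across the terminals).
Nodal analysis, taking node 2 as the 0 V reference.
Source V1 fixes V_0 = 10 V.
KCL at each unknown node (sum of currents leaving = 0; resistances in Ω):
  Node 1: (V_1 - 10)/2.4 + (V_1 - 0)/18 + (V_1 - 0)/3.3 = 0
Collecting terms: 0.7753 × V_1 = 4.167  =>  V_1 = 5.375 V
V_th = V_1 - V_2 = 5.375 - 0 = 5.375 V
Step 2 — R_th: zero the source — replace V1 by a short circuit (node 2 merges into node 0) — and find the resistance seen between A (node 1) and B (node 0).
Reduce the network between node 1 (A) and node 0 (B) by series/parallel combination:
  Rp1 = R1 ‖ R2 ‖ R3 (parallel, all between nodes 0 and 1) = 1/(1/2.4 + 1/18 + 1/3.3) = 1.29 Ω
R_th = 1.29 Ω

Final answer: V_th = 5.375 V, R_th = 1.29 Ω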